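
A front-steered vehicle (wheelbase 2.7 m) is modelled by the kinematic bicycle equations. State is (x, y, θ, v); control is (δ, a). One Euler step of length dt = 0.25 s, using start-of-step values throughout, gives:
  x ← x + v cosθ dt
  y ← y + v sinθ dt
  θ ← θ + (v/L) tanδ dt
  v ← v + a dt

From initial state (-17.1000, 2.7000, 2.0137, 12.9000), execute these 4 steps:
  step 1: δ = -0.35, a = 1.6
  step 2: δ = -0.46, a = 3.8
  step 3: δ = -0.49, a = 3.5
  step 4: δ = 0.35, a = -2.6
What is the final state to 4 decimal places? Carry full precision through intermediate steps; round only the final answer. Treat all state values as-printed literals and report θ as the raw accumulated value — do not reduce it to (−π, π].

(-12.8335, 12.8584, 0.7750, 14.4750)

after step 1 (δ=-0.35, a=1.6): (-18.482121, 5.613823, 1.577694, 13.300000)
after step 2 (δ=-0.46, a=3.8): (-18.505055, 8.938744, 0.967558, 14.250000)
after step 3 (δ=-0.49, a=3.5): (-16.484005, 11.872472, 0.263782, 15.125000)
after step 4 (δ=0.35, a=-2.6): (-12.833545, 12.858370, 0.774991, 14.475000)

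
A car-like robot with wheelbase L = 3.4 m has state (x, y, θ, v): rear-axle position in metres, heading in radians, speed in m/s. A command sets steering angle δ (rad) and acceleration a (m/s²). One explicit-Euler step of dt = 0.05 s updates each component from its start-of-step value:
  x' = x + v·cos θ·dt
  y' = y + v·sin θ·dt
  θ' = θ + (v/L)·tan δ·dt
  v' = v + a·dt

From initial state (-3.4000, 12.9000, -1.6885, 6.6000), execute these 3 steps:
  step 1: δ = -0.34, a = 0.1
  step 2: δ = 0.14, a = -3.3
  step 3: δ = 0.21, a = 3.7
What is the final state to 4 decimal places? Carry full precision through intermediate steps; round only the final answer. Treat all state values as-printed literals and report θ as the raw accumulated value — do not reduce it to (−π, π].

after step 1 (δ=-0.34, a=0.1): (-3.438753, 12.572283, -1.722833, 6.605000)
after step 2 (δ=0.14, a=-3.3): (-3.488770, 12.245843, -1.709145, 6.440000)
after step 3 (δ=0.21, a=3.7): (-3.533176, 11.926920, -1.688959, 6.625000)

(-3.5332, 11.9269, -1.6890, 6.6250)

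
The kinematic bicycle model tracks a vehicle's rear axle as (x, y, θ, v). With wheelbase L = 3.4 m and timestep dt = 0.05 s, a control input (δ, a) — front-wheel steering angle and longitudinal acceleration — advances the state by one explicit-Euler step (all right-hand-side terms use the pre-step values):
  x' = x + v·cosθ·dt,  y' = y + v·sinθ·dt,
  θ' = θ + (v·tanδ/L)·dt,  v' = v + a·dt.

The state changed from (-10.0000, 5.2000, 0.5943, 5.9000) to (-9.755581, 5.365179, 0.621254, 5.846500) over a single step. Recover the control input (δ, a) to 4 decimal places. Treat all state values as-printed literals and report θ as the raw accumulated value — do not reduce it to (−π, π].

a = (v'−v)/dt = (-0.053500)/0.05 = -1.0700
Δθ = θ'−θ = 0.026954;  (v·dt/L) = 5.9000·0.05/3.4 = 0.086765
tan δ = Δθ·L/(v·dt) = 0.310656  →  δ = 0.3012

δ = 0.3012, a = -1.0700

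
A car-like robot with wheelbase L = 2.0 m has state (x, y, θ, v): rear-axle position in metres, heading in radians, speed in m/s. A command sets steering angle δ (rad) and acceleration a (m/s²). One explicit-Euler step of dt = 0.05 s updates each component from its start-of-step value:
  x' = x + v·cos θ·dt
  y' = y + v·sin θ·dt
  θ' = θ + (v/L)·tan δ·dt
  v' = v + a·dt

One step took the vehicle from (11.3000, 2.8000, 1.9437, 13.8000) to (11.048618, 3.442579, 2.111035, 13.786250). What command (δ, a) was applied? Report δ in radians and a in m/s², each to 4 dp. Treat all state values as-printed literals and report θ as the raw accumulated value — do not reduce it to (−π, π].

δ = 0.4516, a = -0.2750

a = (v'−v)/dt = (-0.013750)/0.05 = -0.2750
Δθ = θ'−θ = 0.167335;  (v·dt/L) = 13.8000·0.05/2.0 = 0.345000
tan δ = Δθ·L/(v·dt) = 0.485029  →  δ = 0.4516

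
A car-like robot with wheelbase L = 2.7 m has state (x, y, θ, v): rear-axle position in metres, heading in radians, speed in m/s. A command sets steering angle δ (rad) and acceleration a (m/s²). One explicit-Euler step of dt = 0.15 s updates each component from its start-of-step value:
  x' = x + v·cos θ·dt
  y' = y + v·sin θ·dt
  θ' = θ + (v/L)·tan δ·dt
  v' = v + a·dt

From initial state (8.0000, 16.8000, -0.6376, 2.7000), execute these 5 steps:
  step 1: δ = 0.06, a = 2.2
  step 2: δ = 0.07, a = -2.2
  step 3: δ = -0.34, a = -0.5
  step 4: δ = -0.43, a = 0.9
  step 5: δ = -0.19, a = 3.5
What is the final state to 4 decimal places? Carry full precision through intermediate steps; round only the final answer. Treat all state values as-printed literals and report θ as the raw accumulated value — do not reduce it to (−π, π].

(9.6387, 15.5348, -0.7662, 3.2850)

after step 1 (δ=0.06, a=2.2): (8.325428, 16.558916, -0.628589, 3.030000)
after step 2 (δ=0.07, a=-2.2): (8.693054, 16.291668, -0.616787, 2.700000)
after step 3 (δ=-0.34, a=-0.5): (9.023429, 16.057409, -0.669847, 2.625000)
after step 4 (δ=-0.43, a=0.9): (9.332097, 15.812943, -0.736729, 2.760000)
after step 5 (δ=-0.19, a=3.5): (9.638734, 15.534790, -0.766218, 3.285000)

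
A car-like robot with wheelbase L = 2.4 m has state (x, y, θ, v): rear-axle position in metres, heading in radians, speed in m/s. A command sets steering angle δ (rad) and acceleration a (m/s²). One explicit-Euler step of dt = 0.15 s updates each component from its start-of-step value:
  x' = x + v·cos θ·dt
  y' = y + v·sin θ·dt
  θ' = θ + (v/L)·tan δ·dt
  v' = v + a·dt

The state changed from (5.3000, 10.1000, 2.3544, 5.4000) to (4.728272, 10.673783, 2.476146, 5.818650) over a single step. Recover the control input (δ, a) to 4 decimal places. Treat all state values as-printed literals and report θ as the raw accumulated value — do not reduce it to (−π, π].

δ = 0.3462, a = 2.7910

a = (v'−v)/dt = (0.418650)/0.15 = 2.7910
Δθ = θ'−θ = 0.121746;  (v·dt/L) = 5.4000·0.15/2.4 = 0.337500
tan δ = Δθ·L/(v·dt) = 0.360729  →  δ = 0.3462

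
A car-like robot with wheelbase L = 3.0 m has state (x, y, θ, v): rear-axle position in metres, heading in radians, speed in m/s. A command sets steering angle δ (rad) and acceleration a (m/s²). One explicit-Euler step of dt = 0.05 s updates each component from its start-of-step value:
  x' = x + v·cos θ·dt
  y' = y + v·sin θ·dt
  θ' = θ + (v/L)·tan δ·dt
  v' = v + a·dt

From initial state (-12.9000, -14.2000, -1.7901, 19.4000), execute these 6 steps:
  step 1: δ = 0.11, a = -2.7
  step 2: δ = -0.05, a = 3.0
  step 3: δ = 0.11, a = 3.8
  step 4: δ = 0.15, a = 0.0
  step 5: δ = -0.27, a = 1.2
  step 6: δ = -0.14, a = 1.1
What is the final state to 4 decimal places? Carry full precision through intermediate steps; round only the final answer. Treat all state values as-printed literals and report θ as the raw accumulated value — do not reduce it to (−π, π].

after step 1 (δ=0.11, a=-2.7): (-13.111024, -15.146768, -1.754389, 19.265000)
after step 2 (δ=-0.05, a=3.0): (-13.286878, -16.093829, -1.770457, 19.415000)
after step 3 (δ=0.11, a=3.8): (-13.479413, -17.045294, -1.734718, 19.605000)
after step 4 (δ=0.15, a=0.0): (-13.639379, -18.012404, -1.685335, 19.605000)
after step 5 (δ=-0.27, a=1.2): (-13.751410, -18.986231, -1.775766, 19.665000)
after step 6 (δ=-0.14, a=1.1): (-13.951538, -19.948899, -1.821953, 19.720000)

(-13.9515, -19.9489, -1.8220, 19.7200)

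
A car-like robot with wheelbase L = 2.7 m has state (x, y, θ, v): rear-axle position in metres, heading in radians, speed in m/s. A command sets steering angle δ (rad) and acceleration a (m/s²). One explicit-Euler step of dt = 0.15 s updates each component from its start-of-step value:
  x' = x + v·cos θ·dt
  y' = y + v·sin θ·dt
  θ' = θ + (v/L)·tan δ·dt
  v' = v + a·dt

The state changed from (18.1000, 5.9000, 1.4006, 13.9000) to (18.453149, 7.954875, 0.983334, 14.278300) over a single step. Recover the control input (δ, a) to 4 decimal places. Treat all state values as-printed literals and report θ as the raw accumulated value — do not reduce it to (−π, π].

δ = -0.4954, a = 2.5220

a = (v'−v)/dt = (0.378300)/0.15 = 2.5220
Δθ = θ'−θ = -0.417266;  (v·dt/L) = 13.9000·0.15/2.7 = 0.772222
tan δ = Δθ·L/(v·dt) = -0.540344  →  δ = -0.4954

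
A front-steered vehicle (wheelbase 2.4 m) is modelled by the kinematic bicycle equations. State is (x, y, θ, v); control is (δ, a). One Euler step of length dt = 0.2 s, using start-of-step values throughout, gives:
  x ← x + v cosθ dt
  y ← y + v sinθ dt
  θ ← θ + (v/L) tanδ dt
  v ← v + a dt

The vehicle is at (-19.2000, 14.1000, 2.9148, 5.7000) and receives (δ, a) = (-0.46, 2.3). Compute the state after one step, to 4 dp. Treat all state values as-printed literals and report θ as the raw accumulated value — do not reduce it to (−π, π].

(-20.3108, 14.3563, 2.6795, 6.1600)

x' = -19.2000 + 5.7000·cos(2.9148)·0.2 = -20.3108
y' = 14.1000 + 5.7000·sin(2.9148)·0.2 = 14.3563
θ' = 2.9148 + (5.7000/2.4)·tan(-0.46)·0.2 = 2.6795
v' = 5.7000 + 2.3000·0.2 = 6.1600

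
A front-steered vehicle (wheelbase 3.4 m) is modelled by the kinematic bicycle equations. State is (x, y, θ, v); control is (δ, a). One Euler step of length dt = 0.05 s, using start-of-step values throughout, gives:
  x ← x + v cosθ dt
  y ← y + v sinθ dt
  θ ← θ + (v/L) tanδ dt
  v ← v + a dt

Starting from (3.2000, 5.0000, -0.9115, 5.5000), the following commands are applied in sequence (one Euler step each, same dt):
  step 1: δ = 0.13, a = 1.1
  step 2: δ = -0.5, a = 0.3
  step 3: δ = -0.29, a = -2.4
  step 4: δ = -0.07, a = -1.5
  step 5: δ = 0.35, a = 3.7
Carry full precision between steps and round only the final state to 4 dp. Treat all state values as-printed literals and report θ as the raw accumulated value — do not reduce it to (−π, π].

(4.0086, 3.8918, -0.9468, 5.5600)

after step 1 (δ=0.13, a=1.1): (3.368454, 4.782634, -0.900926, 5.555000)
after step 2 (δ=-0.5, a=0.3): (3.540905, 4.564905, -0.945554, 5.570000)
after step 3 (δ=-0.29, a=-2.4): (3.703909, 4.339091, -0.969997, 5.450000)
after step 4 (δ=-0.07, a=-1.5): (3.857954, 4.114310, -0.975617, 5.375000)
after step 5 (δ=0.35, a=3.7): (4.008631, 3.891772, -0.946763, 5.560000)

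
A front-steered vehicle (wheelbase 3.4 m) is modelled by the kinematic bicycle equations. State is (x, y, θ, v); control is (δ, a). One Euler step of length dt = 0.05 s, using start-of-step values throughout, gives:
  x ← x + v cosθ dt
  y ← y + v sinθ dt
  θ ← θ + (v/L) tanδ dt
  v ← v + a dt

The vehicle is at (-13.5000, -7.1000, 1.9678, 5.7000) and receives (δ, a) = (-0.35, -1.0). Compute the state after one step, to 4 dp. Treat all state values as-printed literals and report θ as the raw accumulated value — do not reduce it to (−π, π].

(-13.6102, -6.8372, 1.9372, 5.6500)

x' = -13.5000 + 5.7000·cos(1.9678)·0.05 = -13.6102
y' = -7.1000 + 5.7000·sin(1.9678)·0.05 = -6.8372
θ' = 1.9678 + (5.7000/3.4)·tan(-0.35)·0.05 = 1.9372
v' = 5.7000 − 1.0000·0.05 = 5.6500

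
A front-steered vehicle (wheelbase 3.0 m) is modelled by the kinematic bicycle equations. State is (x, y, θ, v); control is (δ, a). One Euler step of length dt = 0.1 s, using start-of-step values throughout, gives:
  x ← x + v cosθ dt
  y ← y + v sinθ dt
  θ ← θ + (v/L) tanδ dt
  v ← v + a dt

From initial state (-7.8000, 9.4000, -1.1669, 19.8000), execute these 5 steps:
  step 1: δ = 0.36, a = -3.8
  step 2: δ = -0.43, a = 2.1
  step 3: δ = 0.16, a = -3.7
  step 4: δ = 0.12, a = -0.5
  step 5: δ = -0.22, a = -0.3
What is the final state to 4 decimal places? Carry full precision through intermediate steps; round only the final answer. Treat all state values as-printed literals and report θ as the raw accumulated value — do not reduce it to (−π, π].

after step 1 (δ=0.36, a=-3.8): (-7.021852, 7.579317, -0.918474, 19.420000)
after step 2 (δ=-0.43, a=2.1): (-5.842993, 6.036056, -1.215355, 19.630000)
after step 3 (δ=0.16, a=-3.7): (-5.159860, 4.195757, -1.109759, 19.260000)
after step 4 (δ=0.12, a=-0.5): (-4.303026, 2.470848, -1.032347, 19.210000)
after step 5 (δ=-0.22, a=-0.3): (-3.317927, 0.821660, -1.175538, 19.180000)

(-3.3179, 0.8217, -1.1755, 19.1800)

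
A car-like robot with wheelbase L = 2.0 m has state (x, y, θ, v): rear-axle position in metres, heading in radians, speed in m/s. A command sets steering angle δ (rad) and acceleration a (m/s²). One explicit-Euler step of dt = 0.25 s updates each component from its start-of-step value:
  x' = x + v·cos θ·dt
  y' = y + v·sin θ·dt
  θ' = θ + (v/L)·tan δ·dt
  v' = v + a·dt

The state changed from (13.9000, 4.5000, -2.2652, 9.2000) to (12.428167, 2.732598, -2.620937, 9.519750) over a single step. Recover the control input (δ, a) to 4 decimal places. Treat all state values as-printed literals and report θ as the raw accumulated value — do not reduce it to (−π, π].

δ = -0.3000, a = 1.2790

a = (v'−v)/dt = (0.319750)/0.25 = 1.2790
Δθ = θ'−θ = -0.355737;  (v·dt/L) = 9.2000·0.25/2.0 = 1.150000
tan δ = Δθ·L/(v·dt) = -0.309337  →  δ = -0.3000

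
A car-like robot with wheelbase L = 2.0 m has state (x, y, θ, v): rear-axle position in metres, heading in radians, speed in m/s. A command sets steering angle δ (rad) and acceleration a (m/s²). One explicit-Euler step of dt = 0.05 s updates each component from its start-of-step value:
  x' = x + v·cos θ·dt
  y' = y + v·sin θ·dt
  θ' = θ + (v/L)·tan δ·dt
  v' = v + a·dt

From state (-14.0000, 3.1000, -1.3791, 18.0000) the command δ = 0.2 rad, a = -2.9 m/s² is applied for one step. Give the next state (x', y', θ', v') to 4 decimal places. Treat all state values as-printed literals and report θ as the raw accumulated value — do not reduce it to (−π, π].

x' = -14.0000 + 18.0000·cos(-1.3791)·0.05 = -13.8285
y' = 3.1000 + 18.0000·sin(-1.3791)·0.05 = 2.2165
θ' = -1.3791 + (18.0000/2.0)·tan(0.2)·0.05 = -1.2879
v' = 18.0000 − 2.9000·0.05 = 17.8550

(-13.8285, 2.2165, -1.2879, 17.8550)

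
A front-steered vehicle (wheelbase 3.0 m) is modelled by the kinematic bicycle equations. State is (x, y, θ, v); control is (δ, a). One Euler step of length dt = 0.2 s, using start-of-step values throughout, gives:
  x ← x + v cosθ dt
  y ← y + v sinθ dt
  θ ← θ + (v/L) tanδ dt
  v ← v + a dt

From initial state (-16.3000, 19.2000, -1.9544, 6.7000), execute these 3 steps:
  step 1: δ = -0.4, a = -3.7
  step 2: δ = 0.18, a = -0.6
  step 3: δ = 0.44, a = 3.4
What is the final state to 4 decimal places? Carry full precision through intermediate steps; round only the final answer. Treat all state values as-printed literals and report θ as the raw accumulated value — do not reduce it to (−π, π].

after step 1 (δ=-0.4, a=-3.7): (-16.801515, 17.957389, -2.143248, 5.960000)
after step 2 (δ=0.18, a=-0.6): (-17.447214, 16.955422, -2.070945, 5.840000)
after step 3 (δ=0.44, a=3.4): (-18.007336, 15.930489, -1.887655, 6.520000)

(-18.0073, 15.9305, -1.8877, 6.5200)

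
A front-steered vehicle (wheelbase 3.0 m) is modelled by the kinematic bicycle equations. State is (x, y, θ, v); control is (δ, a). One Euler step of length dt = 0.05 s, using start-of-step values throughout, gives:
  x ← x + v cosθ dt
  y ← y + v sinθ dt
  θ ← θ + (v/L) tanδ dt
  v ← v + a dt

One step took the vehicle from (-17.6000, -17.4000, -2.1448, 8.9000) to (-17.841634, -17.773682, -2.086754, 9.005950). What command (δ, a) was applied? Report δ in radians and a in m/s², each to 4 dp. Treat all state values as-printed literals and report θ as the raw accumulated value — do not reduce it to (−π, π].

a = (v'−v)/dt = (0.105950)/0.05 = 2.1190
Δθ = θ'−θ = 0.058046;  (v·dt/L) = 8.9000·0.05/3.0 = 0.148333
tan δ = Δθ·L/(v·dt) = 0.391321  →  δ = 0.3730

δ = 0.3730, a = 2.1190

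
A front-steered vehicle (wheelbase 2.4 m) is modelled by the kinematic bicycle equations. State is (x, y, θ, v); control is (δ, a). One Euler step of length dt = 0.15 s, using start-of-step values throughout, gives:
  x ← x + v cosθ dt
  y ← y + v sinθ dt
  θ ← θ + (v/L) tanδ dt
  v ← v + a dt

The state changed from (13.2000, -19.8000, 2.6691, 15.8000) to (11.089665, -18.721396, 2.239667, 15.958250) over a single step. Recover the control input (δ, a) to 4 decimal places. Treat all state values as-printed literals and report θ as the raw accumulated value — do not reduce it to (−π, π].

δ = -0.4102, a = 1.0550

a = (v'−v)/dt = (0.158250)/0.15 = 1.0550
Δθ = θ'−θ = -0.429433;  (v·dt/L) = 15.8000·0.15/2.4 = 0.987500
tan δ = Δθ·L/(v·dt) = -0.434869  →  δ = -0.4102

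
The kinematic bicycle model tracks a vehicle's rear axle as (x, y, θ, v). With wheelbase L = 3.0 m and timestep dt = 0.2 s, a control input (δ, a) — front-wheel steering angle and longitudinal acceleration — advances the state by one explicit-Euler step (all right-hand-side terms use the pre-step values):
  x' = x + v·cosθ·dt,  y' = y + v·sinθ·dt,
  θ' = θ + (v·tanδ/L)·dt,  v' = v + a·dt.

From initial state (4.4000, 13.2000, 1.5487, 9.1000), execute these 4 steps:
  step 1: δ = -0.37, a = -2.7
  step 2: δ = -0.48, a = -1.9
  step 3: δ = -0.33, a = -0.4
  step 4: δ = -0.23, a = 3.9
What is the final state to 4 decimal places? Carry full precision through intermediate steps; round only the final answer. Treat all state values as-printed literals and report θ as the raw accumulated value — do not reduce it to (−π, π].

(6.8313, 19.2609, 0.7031, 8.8800)

after step 1 (δ=-0.37, a=-2.7): (4.440212, 15.019556, 1.313396, 8.560000)
after step 2 (δ=-0.48, a=-1.9): (4.876031, 16.675154, 1.016301, 8.180000)
after step 3 (δ=-0.33, a=-0.4): (5.737408, 18.066026, 0.829511, 8.100000)
after step 4 (δ=-0.23, a=3.9): (6.831291, 19.260940, 0.703073, 8.880000)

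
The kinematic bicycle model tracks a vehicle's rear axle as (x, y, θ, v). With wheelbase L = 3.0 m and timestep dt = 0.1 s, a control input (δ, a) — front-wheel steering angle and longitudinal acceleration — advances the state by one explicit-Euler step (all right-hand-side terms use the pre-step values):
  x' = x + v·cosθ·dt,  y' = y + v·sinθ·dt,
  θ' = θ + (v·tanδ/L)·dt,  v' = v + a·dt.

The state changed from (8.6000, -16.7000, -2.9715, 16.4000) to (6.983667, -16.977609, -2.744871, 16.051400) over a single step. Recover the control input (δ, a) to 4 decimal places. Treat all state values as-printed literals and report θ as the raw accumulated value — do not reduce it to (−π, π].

δ = 0.3930, a = -3.4860

a = (v'−v)/dt = (-0.348600)/0.1 = -3.4860
Δθ = θ'−θ = 0.226629;  (v·dt/L) = 16.4000·0.1/3.0 = 0.546667
tan δ = Δθ·L/(v·dt) = 0.414565  →  δ = 0.3930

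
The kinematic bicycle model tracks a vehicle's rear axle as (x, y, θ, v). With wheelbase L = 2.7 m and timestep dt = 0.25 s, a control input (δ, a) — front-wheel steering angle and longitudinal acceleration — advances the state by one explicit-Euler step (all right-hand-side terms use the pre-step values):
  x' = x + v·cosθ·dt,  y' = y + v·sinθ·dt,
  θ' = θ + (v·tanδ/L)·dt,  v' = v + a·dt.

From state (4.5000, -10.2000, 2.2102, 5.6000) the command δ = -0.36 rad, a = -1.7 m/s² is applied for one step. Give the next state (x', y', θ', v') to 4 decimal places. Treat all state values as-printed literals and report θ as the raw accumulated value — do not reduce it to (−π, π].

(3.6646, -9.0766, 2.0150, 5.1750)

x' = 4.5000 + 5.6000·cos(2.2102)·0.25 = 3.6646
y' = -10.2000 + 5.6000·sin(2.2102)·0.25 = -9.0766
θ' = 2.2102 + (5.6000/2.7)·tan(-0.36)·0.25 = 2.0150
v' = 5.6000 − 1.7000·0.25 = 5.1750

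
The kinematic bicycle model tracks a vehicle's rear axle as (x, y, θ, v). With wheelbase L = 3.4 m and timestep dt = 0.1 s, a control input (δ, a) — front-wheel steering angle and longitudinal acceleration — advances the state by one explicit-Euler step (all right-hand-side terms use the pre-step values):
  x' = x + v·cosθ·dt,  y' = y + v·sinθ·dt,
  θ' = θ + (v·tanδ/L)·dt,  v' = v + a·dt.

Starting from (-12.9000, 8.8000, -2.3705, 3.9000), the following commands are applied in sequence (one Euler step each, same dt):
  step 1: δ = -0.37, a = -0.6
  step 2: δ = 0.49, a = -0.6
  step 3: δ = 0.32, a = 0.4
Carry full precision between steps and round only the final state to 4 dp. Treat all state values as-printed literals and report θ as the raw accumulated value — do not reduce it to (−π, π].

after step 1 (δ=-0.37, a=-0.6): (-13.179688, 8.528201, -2.414990, 3.840000)
after step 2 (δ=0.49, a=-0.6): (-13.466704, 8.273097, -2.354749, 3.780000)
after step 3 (δ=0.32, a=0.4): (-13.733603, 8.005425, -2.317906, 3.820000)

(-13.7336, 8.0054, -2.3179, 3.8200)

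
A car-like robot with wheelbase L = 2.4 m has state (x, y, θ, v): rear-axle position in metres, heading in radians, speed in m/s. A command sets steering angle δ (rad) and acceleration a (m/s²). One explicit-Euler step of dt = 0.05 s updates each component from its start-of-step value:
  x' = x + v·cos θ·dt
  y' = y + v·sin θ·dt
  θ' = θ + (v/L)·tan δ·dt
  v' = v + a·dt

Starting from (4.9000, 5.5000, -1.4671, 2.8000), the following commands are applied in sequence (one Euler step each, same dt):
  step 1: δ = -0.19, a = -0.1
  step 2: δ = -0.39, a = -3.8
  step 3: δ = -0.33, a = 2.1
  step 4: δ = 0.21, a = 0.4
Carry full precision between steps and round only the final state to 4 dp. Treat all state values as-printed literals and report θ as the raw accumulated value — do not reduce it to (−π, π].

after step 1 (δ=-0.19, a=-0.1): (4.914491, 5.360752, -1.478319, 2.795000)
after step 2 (δ=-0.39, a=-3.8): (4.927397, 5.221599, -1.502254, 2.605000)
after step 3 (δ=-0.33, a=2.1): (4.936317, 5.091655, -1.520843, 2.710000)
after step 4 (δ=0.21, a=0.4): (4.943083, 4.956324, -1.508809, 2.730000)

(4.9431, 4.9563, -1.5088, 2.7300)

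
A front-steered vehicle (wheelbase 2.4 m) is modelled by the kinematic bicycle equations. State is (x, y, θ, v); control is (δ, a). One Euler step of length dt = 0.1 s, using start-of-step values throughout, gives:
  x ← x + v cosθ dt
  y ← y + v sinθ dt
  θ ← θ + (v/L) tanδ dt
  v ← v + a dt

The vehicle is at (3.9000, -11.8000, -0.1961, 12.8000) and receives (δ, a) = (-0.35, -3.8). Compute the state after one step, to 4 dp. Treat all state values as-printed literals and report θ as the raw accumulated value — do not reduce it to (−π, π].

x' = 3.9000 + 12.8000·cos(-0.1961)·0.1 = 5.1555
y' = -11.8000 + 12.8000·sin(-0.1961)·0.1 = -12.0494
θ' = -0.1961 + (12.8000/2.4)·tan(-0.35)·0.1 = -0.3908
v' = 12.8000 − 3.8000·0.1 = 12.4200

(5.1555, -12.0494, -0.3908, 12.4200)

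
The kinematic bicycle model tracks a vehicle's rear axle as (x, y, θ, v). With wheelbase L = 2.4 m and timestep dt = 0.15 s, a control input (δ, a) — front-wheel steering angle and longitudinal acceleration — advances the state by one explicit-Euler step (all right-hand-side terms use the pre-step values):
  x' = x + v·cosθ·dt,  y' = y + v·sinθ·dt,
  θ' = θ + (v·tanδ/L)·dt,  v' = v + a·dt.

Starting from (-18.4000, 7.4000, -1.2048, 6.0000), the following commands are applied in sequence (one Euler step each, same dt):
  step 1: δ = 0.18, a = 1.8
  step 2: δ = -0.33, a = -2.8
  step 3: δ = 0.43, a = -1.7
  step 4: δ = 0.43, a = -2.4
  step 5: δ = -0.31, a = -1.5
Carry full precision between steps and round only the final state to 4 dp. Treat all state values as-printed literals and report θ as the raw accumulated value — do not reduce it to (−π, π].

(-16.5831, 3.4836, -1.0475, 5.0100)

after step 1 (δ=0.18, a=1.8): (-18.077908, 6.559609, -1.136561, 6.270000)
after step 2 (δ=-0.33, a=-2.8): (-17.682224, 5.706395, -1.270788, 5.850000)
after step 3 (δ=0.43, a=-1.7): (-17.422899, 4.868089, -1.103105, 5.595000)
after step 4 (δ=0.43, a=-2.4): (-17.044542, 4.118965, -0.942731, 5.235000)
after step 5 (δ=-0.31, a=-1.5): (-16.583145, 3.483567, -1.047538, 5.010000)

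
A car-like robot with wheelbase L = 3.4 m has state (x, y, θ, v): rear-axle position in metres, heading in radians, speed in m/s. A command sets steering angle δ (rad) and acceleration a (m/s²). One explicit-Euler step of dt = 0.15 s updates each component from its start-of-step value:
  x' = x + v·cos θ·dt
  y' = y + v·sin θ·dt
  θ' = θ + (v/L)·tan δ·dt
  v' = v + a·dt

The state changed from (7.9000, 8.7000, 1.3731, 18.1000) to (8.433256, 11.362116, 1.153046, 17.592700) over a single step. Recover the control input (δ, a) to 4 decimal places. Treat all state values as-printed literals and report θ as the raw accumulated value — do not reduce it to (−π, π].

a = (v'−v)/dt = (-0.507300)/0.15 = -3.3820
Δθ = θ'−θ = -0.220054;  (v·dt/L) = 18.1000·0.15/3.4 = 0.798529
tan δ = Δθ·L/(v·dt) = -0.275574  →  δ = -0.2689

δ = -0.2689, a = -3.3820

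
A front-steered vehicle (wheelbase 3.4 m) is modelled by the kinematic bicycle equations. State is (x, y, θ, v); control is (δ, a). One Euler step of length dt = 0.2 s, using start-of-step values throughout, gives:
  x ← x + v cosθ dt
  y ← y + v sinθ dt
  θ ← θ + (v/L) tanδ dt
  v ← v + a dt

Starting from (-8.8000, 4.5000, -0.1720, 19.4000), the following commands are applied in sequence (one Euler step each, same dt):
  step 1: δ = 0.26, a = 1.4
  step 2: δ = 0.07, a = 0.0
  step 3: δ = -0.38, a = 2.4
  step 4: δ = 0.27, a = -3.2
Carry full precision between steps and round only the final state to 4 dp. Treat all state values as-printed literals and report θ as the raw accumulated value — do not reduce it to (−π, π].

after step 1 (δ=0.26, a=1.4): (-4.977252, 3.835926, 0.131578, 19.680000)
after step 2 (δ=0.07, a=0.0): (-1.075274, 4.352322, 0.212745, 19.680000)
after step 3 (δ=-0.38, a=2.4): (2.771989, 5.183385, -0.249634, 20.160000)
after step 4 (δ=0.27, a=-3.2): (6.679009, 4.187284, 0.078569, 19.520000)

(6.6790, 4.1873, 0.0786, 19.5200)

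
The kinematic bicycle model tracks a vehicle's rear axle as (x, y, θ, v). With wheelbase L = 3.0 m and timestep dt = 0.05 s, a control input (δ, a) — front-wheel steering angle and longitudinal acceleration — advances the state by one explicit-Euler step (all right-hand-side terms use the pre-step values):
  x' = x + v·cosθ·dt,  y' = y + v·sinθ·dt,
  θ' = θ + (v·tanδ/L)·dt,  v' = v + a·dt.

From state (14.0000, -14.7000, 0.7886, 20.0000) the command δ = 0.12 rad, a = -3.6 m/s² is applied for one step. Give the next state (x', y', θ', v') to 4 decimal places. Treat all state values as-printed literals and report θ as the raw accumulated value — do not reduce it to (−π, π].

(14.7048, -13.9906, 0.8288, 19.8200)

x' = 14.0000 + 20.0000·cos(0.7886)·0.05 = 14.7048
y' = -14.7000 + 20.0000·sin(0.7886)·0.05 = -13.9906
θ' = 0.7886 + (20.0000/3.0)·tan(0.12)·0.05 = 0.8288
v' = 20.0000 − 3.6000·0.05 = 19.8200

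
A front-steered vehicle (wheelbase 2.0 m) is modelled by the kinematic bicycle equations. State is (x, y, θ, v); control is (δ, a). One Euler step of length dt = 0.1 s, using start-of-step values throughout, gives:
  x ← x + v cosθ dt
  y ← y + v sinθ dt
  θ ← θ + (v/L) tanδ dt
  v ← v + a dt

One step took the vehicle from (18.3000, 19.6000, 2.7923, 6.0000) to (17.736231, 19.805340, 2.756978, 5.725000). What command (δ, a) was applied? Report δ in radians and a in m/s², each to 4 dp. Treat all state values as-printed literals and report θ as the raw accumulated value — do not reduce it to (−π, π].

δ = -0.1172, a = -2.7500

a = (v'−v)/dt = (-0.275000)/0.1 = -2.7500
Δθ = θ'−θ = -0.035322;  (v·dt/L) = 6.0000·0.1/2.0 = 0.300000
tan δ = Δθ·L/(v·dt) = -0.117740  →  δ = -0.1172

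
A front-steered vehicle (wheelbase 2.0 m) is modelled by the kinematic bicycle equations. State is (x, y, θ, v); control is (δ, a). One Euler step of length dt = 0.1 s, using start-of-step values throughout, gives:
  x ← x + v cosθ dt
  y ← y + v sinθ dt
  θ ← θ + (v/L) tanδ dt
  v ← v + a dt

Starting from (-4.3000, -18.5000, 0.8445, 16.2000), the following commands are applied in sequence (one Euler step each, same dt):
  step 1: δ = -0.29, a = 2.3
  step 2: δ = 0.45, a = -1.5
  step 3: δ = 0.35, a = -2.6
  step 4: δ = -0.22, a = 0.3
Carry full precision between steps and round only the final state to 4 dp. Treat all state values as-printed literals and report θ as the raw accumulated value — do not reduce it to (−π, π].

after step 1 (δ=-0.29, a=2.3): (-3.224150, -17.288825, 0.602786, 16.430000)
after step 2 (δ=0.45, a=-1.5): (-1.870713, -16.357343, 0.999615, 16.280000)
after step 3 (δ=0.35, a=-2.6): (-0.990574, -14.987767, 1.296749, 16.020000)
after step 4 (δ=-0.22, a=0.3): (-0.557024, -13.445548, 1.117629, 16.050000)

(-0.5570, -13.4455, 1.1176, 16.0500)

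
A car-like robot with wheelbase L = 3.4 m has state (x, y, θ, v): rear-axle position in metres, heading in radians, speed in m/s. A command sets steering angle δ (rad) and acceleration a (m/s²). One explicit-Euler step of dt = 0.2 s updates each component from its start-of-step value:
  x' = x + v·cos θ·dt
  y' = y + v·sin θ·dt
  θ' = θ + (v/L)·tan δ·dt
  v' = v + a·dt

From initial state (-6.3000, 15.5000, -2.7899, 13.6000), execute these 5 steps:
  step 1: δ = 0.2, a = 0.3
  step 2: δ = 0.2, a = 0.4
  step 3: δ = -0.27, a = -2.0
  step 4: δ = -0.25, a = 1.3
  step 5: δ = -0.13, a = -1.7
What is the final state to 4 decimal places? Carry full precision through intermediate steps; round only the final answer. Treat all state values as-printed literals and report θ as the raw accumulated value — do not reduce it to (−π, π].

after step 1 (δ=0.2, a=0.3): (-8.853511, 14.562994, -2.627732, 13.660000)
after step 2 (δ=0.2, a=0.4): (-11.232683, 13.220099, -2.464848, 13.740000)
after step 3 (δ=-0.27, a=-2.0): (-13.375067, 11.499142, -2.688534, 13.340000)
after step 4 (δ=-0.25, a=1.3): (-15.773899, 10.331312, -2.888902, 13.600000)
after step 5 (δ=-0.13, a=-1.7): (-18.407521, 9.651286, -2.993492, 13.260000)

(-18.4075, 9.6513, -2.9935, 13.2600)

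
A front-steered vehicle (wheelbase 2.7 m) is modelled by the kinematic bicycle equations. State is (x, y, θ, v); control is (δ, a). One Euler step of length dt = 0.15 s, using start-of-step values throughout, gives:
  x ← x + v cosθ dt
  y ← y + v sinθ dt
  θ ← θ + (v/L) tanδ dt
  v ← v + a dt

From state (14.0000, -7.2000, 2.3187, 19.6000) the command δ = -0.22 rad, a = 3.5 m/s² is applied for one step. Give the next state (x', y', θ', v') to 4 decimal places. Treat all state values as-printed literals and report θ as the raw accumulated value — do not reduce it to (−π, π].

x' = 14.0000 + 19.6000·cos(2.3187)·0.15 = 12.0005
y' = -7.2000 + 19.6000·sin(2.3187)·0.15 = -5.0446
θ' = 2.3187 + (19.6000/2.7)·tan(-0.22)·0.15 = 2.0752
v' = 19.6000 + 3.5000·0.15 = 20.1250

(12.0005, -5.0446, 2.0752, 20.1250)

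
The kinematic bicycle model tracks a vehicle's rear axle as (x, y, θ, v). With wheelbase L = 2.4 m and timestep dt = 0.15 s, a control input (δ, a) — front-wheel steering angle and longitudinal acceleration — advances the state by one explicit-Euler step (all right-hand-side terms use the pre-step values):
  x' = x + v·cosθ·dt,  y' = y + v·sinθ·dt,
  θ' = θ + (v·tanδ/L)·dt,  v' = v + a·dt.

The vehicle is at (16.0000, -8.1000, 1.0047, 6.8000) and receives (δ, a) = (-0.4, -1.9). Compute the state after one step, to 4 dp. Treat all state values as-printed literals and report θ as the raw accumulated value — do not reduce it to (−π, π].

(16.5471, -7.2391, 0.8250, 6.5150)

x' = 16.0000 + 6.8000·cos(1.0047)·0.15 = 16.5471
y' = -8.1000 + 6.8000·sin(1.0047)·0.15 = -7.2391
θ' = 1.0047 + (6.8000/2.4)·tan(-0.4)·0.15 = 0.8250
v' = 6.8000 − 1.9000·0.15 = 6.5150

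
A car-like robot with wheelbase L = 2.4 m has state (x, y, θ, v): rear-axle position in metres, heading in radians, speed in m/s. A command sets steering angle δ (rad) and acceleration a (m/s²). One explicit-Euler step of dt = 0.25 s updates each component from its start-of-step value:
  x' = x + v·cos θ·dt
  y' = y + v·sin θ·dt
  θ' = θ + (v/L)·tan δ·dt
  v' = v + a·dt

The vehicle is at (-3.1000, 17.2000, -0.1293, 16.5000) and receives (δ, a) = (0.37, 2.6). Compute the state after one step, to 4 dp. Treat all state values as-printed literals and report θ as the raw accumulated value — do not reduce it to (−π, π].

x' = -3.1000 + 16.5000·cos(-0.1293)·0.25 = 0.9906
y' = 17.2000 + 16.5000·sin(-0.1293)·0.25 = 16.6681
θ' = -0.1293 + (16.5000/2.4)·tan(0.37)·0.25 = 0.5373
v' = 16.5000 + 2.6000·0.25 = 17.1500

(0.9906, 16.6681, 0.5373, 17.1500)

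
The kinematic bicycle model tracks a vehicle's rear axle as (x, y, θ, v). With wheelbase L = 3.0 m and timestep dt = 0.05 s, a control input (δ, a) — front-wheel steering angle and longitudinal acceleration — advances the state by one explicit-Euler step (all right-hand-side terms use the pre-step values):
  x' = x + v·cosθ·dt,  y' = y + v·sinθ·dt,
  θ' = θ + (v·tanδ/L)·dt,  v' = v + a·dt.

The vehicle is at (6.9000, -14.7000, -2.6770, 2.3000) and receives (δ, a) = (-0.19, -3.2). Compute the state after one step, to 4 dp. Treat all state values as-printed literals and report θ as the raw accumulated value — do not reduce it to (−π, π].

x' = 6.9000 + 2.3000·cos(-2.6770)·0.05 = 6.7972
y' = -14.7000 + 2.3000·sin(-2.6770)·0.05 = -14.7515
θ' = -2.6770 + (2.3000/3.0)·tan(-0.19)·0.05 = -2.6844
v' = 2.3000 − 3.2000·0.05 = 2.1400

(6.7972, -14.7515, -2.6844, 2.1400)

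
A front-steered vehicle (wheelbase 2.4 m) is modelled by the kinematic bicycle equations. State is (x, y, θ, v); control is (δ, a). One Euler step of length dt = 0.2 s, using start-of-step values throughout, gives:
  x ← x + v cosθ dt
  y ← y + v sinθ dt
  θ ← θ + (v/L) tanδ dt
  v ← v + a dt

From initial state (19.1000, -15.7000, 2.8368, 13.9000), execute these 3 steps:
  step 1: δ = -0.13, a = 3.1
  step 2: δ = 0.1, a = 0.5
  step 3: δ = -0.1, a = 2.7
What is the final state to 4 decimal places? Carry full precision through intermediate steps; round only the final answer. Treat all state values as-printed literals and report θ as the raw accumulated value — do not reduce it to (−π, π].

(11.0795, -12.6255, 2.6845, 15.1600)

after step 1 (δ=-0.13, a=3.1): (16.448132, -14.865735, 2.685363, 14.520000)
after step 2 (δ=0.1, a=0.5): (13.841154, -13.586329, 2.806768, 14.620000)
after step 3 (δ=-0.1, a=2.7): (11.079530, -12.625491, 2.684526, 15.160000)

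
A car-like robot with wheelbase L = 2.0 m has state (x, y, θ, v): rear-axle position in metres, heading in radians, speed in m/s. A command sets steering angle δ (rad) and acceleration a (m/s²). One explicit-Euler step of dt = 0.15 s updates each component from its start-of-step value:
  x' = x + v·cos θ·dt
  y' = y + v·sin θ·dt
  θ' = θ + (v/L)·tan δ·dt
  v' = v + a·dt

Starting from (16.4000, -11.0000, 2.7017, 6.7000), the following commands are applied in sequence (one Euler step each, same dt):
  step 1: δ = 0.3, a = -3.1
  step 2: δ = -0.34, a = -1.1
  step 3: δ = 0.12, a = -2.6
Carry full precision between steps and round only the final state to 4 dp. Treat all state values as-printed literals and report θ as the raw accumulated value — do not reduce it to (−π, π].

(13.7731, -9.9136, 2.7466, 5.6800)

after step 1 (δ=0.3, a=-3.1): (15.490679, -10.572028, 2.857141, 6.235000)
after step 2 (δ=-0.34, a=-1.1): (14.593011, -10.309569, 2.691725, 6.070000)
after step 3 (δ=0.12, a=-2.6): (13.773101, -9.913641, 2.746619, 5.680000)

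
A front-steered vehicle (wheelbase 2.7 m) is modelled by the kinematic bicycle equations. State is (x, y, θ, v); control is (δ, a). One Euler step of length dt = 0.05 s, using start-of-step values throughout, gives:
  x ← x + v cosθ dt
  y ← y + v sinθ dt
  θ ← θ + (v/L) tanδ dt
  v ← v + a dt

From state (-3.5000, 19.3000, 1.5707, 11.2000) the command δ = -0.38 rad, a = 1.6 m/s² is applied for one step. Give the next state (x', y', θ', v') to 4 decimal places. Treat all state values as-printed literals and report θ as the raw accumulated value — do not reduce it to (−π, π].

(-3.4999, 19.8600, 1.4879, 11.2800)

x' = -3.5000 + 11.2000·cos(1.5707)·0.05 = -3.4999
y' = 19.3000 + 11.2000·sin(1.5707)·0.05 = 19.8600
θ' = 1.5707 + (11.2000/2.7)·tan(-0.38)·0.05 = 1.4879
v' = 11.2000 + 1.6000·0.05 = 11.2800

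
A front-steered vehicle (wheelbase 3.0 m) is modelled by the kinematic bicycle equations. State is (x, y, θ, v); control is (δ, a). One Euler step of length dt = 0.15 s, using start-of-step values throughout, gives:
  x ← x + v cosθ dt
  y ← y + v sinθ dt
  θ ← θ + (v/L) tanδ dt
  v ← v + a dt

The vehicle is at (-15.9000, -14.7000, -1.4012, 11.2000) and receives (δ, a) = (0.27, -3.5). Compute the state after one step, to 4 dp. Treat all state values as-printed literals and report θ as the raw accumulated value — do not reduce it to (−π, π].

x' = -15.9000 + 11.2000·cos(-1.4012)·0.15 = -15.6164
y' = -14.7000 + 11.2000·sin(-1.4012)·0.15 = -16.3559
θ' = -1.4012 + (11.2000/3.0)·tan(0.27)·0.15 = -1.2462
v' = 11.2000 − 3.5000·0.15 = 10.6750

(-15.6164, -16.3559, -1.2462, 10.6750)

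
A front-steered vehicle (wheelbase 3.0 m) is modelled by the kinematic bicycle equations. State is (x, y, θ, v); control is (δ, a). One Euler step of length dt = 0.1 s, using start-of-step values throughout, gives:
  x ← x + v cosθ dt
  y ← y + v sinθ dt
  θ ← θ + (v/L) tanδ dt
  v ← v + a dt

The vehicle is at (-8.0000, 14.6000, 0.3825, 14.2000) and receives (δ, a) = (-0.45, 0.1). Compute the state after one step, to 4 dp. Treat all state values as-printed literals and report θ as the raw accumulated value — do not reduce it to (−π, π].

(-6.6826, 15.1300, 0.1539, 14.2100)

x' = -8.0000 + 14.2000·cos(0.3825)·0.1 = -6.6826
y' = 14.6000 + 14.2000·sin(0.3825)·0.1 = 15.1300
θ' = 0.3825 + (14.2000/3.0)·tan(-0.45)·0.1 = 0.1539
v' = 14.2000 + 0.1000·0.1 = 14.2100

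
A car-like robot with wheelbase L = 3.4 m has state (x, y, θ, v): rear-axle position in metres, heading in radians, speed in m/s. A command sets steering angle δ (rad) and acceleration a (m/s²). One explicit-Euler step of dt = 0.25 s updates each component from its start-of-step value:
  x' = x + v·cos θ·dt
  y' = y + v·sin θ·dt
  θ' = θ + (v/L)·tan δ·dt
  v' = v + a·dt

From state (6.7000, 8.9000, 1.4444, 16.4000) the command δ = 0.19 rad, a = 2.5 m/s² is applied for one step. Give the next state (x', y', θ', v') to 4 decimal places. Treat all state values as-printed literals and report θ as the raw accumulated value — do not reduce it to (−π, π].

x' = 6.7000 + 16.4000·cos(1.4444)·0.25 = 7.2168
y' = 8.9000 + 16.4000·sin(1.4444)·0.25 = 12.9673
θ' = 1.4444 + (16.4000/3.4)·tan(0.19)·0.25 = 1.6763
v' = 16.4000 + 2.5000·0.25 = 17.0250

(7.2168, 12.9673, 1.6763, 17.0250)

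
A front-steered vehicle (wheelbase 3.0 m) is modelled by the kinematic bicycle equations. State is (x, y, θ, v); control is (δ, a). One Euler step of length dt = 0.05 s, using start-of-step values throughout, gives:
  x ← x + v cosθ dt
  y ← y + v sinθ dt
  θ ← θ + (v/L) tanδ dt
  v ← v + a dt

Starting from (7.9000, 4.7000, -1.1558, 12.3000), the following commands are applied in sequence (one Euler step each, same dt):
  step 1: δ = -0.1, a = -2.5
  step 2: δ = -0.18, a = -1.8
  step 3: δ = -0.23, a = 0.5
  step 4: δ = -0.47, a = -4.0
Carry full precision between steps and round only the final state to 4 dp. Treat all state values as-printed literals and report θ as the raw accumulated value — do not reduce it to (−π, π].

after step 1 (δ=-0.1, a=-2.5): (8.147960, 4.137203, -1.176369, 12.175000)
after step 2 (δ=-0.18, a=-1.8): (8.381890, 3.575194, -1.213293, 12.085000)
after step 3 (δ=-0.23, a=0.5): (8.593339, 3.009149, -1.260454, 12.110000)
after step 4 (δ=-0.47, a=-4.0): (8.778250, 2.432574, -1.362978, 11.910000)

(8.7782, 2.4326, -1.3630, 11.9100)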